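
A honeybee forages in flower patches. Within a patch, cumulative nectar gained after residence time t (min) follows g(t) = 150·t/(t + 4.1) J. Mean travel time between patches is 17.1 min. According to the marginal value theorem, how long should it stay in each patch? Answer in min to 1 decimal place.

Maximise g(t)/(T+t): set derivative to zero → g'(t)(T+t) = g(t).
g'(t) = 150·4.1/(t + 4.1)². Setting 150·4.1/(t+4.1)² = 150t/[(t+4.1)(17.1+t)] gives 4.1(17.1+t) = t(t+4.1), so t² = 4.1×17.1 = 70.11.
t* = √70.11 = 8.373 min.

8.4 min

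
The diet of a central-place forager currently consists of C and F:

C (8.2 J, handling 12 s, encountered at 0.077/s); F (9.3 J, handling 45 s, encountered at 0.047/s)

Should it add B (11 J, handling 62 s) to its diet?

On C and F alone, R = ΣλE/(1+Σλh) = 1.069/4.039 = 0.2645 J/s.
B: E/h = 11/62 = 0.1774 J/s.
0.1774 < 0.2645, so adding B would lower the average — exclude it.

No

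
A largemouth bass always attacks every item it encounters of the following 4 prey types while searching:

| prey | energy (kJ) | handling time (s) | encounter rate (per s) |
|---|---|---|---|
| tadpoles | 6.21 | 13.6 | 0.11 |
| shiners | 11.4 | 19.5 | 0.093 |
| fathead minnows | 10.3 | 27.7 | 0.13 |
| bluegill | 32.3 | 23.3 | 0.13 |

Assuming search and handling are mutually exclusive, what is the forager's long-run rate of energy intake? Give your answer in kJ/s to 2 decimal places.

R = Σλ_iE_i / (1 + Σλ_ih_i)
Numerator: 0.11×6.21 + 0.093×11.4 + 0.13×10.3 + 0.13×32.3 = 7.281
Denominator: 1 + 0.11×13.6 + 0.093×19.5 + 0.13×27.7 + 0.13×23.3 = 10.94
R = 7.281/10.94 = 0.6656 kJ/s

0.67 kJ/s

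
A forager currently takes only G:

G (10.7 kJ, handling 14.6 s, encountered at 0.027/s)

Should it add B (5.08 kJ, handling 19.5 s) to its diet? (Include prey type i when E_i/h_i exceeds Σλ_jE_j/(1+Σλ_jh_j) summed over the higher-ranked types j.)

Yes

Intake rate on the current diet: R = (0.027×10.7) / (1 + 0.027×14.6) = 0.2889/1.394 = 0.2072 kJ/s.
Profitability of B: 5.08/19.5 = 0.2605 kJ/s.
0.2605 > 0.2072, so adding B raises the average — include it.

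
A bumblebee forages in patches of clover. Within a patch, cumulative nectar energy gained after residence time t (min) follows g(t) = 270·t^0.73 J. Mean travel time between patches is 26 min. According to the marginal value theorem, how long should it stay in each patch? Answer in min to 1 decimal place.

70.3 min

By the marginal value theorem, leave when the instantaneous gain rate g'(t) equals the habitat-wide average g(t)/(T + t).
g'(t) = 0.73·270·t^-0.27. Setting 0.73·270·t^-0.27 = 270·t^0.73/(26+t) gives 0.73(26+t) = t, so 0.27·t = 0.73×26.
t* = 0.73×26/0.27 = 70.3 min.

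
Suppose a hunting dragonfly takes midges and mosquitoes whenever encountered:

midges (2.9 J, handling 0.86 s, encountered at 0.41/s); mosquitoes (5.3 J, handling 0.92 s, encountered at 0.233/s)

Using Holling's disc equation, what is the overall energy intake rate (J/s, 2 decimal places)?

R = Σλ_iE_i / (1 + Σλ_ih_i)
Numerator: 0.41×2.9 + 0.233×5.3 = 2.424
Denominator: 1 + 0.41×0.86 + 0.233×0.92 = 1.567
R = 2.424/1.567 = 1.547 J/s

1.55 J/s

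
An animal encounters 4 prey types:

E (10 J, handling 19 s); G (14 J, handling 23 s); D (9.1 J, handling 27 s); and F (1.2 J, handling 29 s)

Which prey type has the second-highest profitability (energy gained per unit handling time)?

E

Profitability E/h (J/s): E = 10/19 = 0.526, G = 14/23 = 0.609, D = 9.1/27 = 0.337, F = 1.2/29 = 0.0414.
Ranked: G > E > D > F.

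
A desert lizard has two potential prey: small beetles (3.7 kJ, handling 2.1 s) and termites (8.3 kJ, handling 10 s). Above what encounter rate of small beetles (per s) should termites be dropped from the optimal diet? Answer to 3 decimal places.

At the threshold, the rate on small beetles alone equals the profitability of termites: λ·3.7/(1 + λ·2.1) = 8.3/10 = 0.83.
Rearranging, λ(3.7 − 0.83×2.1) = 0.83, so λ = 0.83/1.957 = 0.4241 per s.

0.424 per s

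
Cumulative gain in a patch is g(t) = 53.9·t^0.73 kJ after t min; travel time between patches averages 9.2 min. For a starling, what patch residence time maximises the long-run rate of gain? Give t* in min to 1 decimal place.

24.9 min

Maximise g(t)/(T+t): set derivative to zero → g'(t)(T+t) = g(t).
g'(t) = 0.73·53.9·t^-0.27. Setting 0.73·53.9·t^-0.27 = 53.9·t^0.73/(9.2+t) gives 0.73(9.2+t) = t, so 0.27·t = 0.73×9.2.
t* = 0.73×9.2/0.27 = 24.87 min.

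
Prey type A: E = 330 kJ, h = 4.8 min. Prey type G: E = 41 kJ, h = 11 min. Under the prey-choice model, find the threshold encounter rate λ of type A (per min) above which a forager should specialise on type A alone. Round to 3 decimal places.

0.012 per min

The zero-one rule: include type G iff E₂/h₂ > λE₁/(1+λh₁). Equality gives the switch point.
λE₁h₂ = E₂ + λE₂h₁ ⇒ λ = E₂/(E₁h₂ − E₂h₁) = 41/(3630 − 196.8) = 0.01194 per min.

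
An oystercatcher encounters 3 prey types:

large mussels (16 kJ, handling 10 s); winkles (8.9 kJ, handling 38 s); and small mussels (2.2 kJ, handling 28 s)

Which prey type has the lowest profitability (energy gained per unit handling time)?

small mussels

Profitability E/h (kJ/s): large mussels = 16/10 = 1.6, winkles = 8.9/38 = 0.234, small mussels = 2.2/28 = 0.0786.
Ranked: large mussels > winkles > small mussels.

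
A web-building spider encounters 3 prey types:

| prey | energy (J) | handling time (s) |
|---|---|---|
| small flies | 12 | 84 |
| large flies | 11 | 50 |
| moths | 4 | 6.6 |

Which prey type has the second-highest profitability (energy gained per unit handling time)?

Profitability E/h (J/s): small flies = 12/84 = 0.143, large flies = 11/50 = 0.22, moths = 4/6.6 = 0.606.
Ranked: moths > large flies > small flies.

large flies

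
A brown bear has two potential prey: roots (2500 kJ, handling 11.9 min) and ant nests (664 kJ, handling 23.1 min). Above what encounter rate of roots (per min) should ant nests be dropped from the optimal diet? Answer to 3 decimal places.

0.013 per min

The zero-one rule: include ant nests iff E₂/h₂ > λE₁/(1+λh₁). Equality gives the switch point.
λE₁h₂ = E₂ + λE₂h₁ ⇒ λ = E₂/(E₁h₂ − E₂h₁) = 664/(5.775e+04 − 7902) = 0.01332 per min.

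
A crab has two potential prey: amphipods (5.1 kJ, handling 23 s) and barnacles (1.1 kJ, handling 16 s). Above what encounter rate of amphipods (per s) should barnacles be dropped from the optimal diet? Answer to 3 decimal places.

At the threshold, the rate on amphipods alone equals the profitability of barnacles: λ·5.1/(1 + λ·23) = 1.1/16 = 0.06875.
Rearranging, λ(5.1 − 0.06875×23) = 0.06875, so λ = 0.06875/3.519 = 0.01954 per s.

0.020 per s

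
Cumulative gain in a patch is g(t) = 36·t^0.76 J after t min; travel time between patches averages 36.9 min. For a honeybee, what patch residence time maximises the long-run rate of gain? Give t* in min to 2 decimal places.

Maximise g(t)/(T+t): set derivative to zero → g'(t)(T+t) = g(t).
g'(t) = 0.76·36·t^-0.24. Setting 0.76·36·t^-0.24 = 36·t^0.76/(36.9+t) gives 0.76(36.9+t) = t, so 0.24·t = 0.76×36.9.
t* = 0.76×36.9/0.24 = 116.9 min.

116.85 min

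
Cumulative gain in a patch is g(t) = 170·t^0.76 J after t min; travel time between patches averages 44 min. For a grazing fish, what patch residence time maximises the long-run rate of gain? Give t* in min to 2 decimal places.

By the marginal value theorem, leave when the instantaneous gain rate g'(t) equals the habitat-wide average g(t)/(T + t).
g'(t) = 0.76·170·t^-0.24. Setting 0.76·170·t^-0.24 = 170·t^0.76/(44+t) gives 0.76(44+t) = t, so 0.24·t = 0.76×44.
t* = 0.76×44/0.24 = 139.3 min.

139.33 min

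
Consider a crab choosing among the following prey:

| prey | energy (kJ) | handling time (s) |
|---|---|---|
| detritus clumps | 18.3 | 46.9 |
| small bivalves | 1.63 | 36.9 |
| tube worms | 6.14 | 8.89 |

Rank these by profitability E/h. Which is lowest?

In descending order of E/h:
tube worms: 6.14/8.89 = 0.691 kJ/s
detritus clumps: 18.3/46.9 = 0.39 kJ/s
small bivalves: 1.63/36.9 = 0.0442 kJ/s

small bivalves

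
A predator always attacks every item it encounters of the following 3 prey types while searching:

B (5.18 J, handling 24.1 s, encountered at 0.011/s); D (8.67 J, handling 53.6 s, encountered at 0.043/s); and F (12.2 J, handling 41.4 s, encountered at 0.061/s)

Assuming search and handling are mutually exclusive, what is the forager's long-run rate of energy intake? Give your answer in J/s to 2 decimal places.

R = Σλ_iE_i / (1 + Σλ_ih_i)
Numerator: 0.011×5.18 + 0.043×8.67 + 0.061×12.2 = 1.174
Denominator: 1 + 0.011×24.1 + 0.043×53.6 + 0.061×41.4 = 6.095
R = 1.174/6.095 = 0.1926 J/s

0.19 J/s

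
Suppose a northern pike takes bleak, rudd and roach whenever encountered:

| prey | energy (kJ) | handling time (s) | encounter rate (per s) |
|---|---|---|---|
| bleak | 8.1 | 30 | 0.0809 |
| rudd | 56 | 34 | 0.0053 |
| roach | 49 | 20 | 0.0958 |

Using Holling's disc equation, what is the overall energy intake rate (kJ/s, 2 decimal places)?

1.02 kJ/s

R = (0.0809×8.1 + 0.0053×56 + 0.0958×49) / (1 + 0.0809×30 + 0.0053×34 + 0.0958×20) = 5.646/5.523 = 1.022 kJ/s.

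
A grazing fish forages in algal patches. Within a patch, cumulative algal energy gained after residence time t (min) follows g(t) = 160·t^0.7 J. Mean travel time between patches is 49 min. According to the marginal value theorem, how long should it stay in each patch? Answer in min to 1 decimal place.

By the marginal value theorem, leave when the instantaneous gain rate g'(t) equals the habitat-wide average g(t)/(T + t).
g'(t) = 0.7·160·t^-0.3. Setting 0.7·160·t^-0.3 = 160·t^0.7/(49+t) gives 0.7(49+t) = t, so 0.30·t = 0.7×49.
t* = 0.7×49/0.30 = 114.3 min.

114.3 min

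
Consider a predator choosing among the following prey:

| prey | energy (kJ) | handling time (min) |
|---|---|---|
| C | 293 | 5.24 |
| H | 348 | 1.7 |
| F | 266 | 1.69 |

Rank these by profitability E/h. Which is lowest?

C

Profitability E/h (kJ/min): C = 293/5.24 = 55.9, H = 348/1.7 = 205, F = 266/1.69 = 157.
Ranked: H > F > C.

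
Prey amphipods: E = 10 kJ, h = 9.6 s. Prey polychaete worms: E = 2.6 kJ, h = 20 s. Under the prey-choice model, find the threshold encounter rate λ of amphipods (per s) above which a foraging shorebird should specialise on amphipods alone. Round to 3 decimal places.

The zero-one rule: include polychaete worms iff E₂/h₂ > λE₁/(1+λh₁). Equality gives the switch point.
λE₁h₂ = E₂ + λE₂h₁ ⇒ λ = E₂/(E₁h₂ − E₂h₁) = 2.6/(200 − 24.96) = 0.01485 per s.

0.015 per s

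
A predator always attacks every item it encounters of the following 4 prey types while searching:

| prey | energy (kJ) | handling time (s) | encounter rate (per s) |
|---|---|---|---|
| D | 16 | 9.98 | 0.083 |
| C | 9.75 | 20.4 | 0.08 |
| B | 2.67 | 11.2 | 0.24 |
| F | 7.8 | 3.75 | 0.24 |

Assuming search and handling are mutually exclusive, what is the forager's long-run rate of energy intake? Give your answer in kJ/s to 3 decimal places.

0.656 kJ/s

Energy encountered per unit search time: 0.083×16 + 0.08×9.75 + 0.24×2.67 + 0.24×7.8 = 4.621 kJ/s.
Handling time per unit search time: 0.083×9.98 + 0.08×20.4 + 0.24×11.2 + 0.24×3.75 = 6.048.
Rate = 4.621/(1 + 6.048) = 0.6556 kJ/s.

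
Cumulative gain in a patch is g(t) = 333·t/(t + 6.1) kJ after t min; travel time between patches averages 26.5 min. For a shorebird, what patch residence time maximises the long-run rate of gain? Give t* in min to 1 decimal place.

By the marginal value theorem, leave when the instantaneous gain rate g'(t) equals the habitat-wide average g(t)/(T + t).
g'(t) = 333·6.1/(t + 6.1)². Setting 333·6.1/(t+6.1)² = 333t/[(t+6.1)(26.5+t)] gives 6.1(26.5+t) = t(t+6.1), so t² = 6.1×26.5 = 161.6.
t* = √161.6 = 12.71 min.

12.7 min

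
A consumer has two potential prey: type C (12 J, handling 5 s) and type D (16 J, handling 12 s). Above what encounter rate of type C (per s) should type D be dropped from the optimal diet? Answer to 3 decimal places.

0.250 per s

The zero-one rule: include type D iff E₂/h₂ > λE₁/(1+λh₁). Equality gives the switch point.
λE₁h₂ = E₂ + λE₂h₁ ⇒ λ = E₂/(E₁h₂ − E₂h₁) = 16/(144 − 80) = 0.25 per s.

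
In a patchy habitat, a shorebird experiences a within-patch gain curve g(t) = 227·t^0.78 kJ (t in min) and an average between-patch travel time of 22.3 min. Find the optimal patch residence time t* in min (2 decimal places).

By the marginal value theorem, leave when the instantaneous gain rate g'(t) equals the habitat-wide average g(t)/(T + t).
g'(t) = 0.78·227·t^-0.22. Setting 0.78·227·t^-0.22 = 227·t^0.78/(22.3+t) gives 0.78(22.3+t) = t, so 0.22·t = 0.78×22.3.
t* = 0.78×22.3/0.22 = 79.06 min.

79.06 min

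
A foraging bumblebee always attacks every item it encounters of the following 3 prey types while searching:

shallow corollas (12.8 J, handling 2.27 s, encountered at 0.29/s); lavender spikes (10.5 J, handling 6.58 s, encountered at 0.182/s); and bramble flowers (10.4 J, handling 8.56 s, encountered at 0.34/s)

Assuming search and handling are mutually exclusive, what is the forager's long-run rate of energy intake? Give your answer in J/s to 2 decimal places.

R = Σλ_iE_i / (1 + Σλ_ih_i)
Numerator: 0.29×12.8 + 0.182×10.5 + 0.34×10.4 = 9.159
Denominator: 1 + 0.29×2.27 + 0.182×6.58 + 0.34×8.56 = 5.766
R = 9.159/5.766 = 1.588 J/s

1.59 J/s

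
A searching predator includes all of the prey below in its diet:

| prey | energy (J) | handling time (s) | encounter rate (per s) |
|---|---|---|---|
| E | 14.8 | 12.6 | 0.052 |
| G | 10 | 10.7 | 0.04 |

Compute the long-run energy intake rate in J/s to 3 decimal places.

0.561 J/s

R = (0.052×14.8 + 0.04×10) / (1 + 0.052×12.6 + 0.04×10.7) = 1.17/2.083 = 0.5614 J/s.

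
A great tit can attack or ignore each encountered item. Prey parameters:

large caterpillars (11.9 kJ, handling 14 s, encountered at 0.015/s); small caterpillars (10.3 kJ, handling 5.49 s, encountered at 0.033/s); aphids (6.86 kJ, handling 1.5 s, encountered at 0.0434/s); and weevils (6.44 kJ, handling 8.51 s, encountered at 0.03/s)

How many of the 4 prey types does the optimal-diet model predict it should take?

E/h in descending order: aphids 4.57, small caterpillars 1.88, large caterpillars 0.85, weevils 0.757 kJ/s. The optimal diet is the largest prefix of this list for which every included type satisfies E_i/h_i > R on the types above it.
Rate on top 1: 0.2795. small caterpillars: 1.88 > 0.2795 → include.
Rate on top 2: 0.5116. large caterpillars: 0.85 > 0.5116 → include.
Rate on top 3: 0.5604. weevils: 0.757 > 0.5604 → include.
Optimal diet: aphids, small caterpillars, large caterpillars, weevils — 4 of 4 types.

4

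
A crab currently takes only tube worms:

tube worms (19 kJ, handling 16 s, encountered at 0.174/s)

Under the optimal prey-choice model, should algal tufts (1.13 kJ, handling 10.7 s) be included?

Intake rate on the current diet: R = (0.174×19) / (1 + 0.174×16) = 3.306/3.784 = 0.8737 kJ/s.
Profitability of algal tufts: 1.13/10.7 = 0.1056 kJ/s.
Since 0.1056 < R, time spent handling algal tufts is better spent searching.

No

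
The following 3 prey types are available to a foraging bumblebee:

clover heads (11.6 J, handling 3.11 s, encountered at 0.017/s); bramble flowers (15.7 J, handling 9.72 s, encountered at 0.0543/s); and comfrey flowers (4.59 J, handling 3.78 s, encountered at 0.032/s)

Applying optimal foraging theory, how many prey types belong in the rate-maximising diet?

E/h in descending order: clover heads 3.73, bramble flowers 1.62, comfrey flowers 1.21 J/s. The optimal diet is the largest prefix of this list for which every included type satisfies E_i/h_i > R on the types above it.
Rate on top 1: 0.1873. bramble flowers: 1.62 > 0.1873 → include.
Rate on top 2: 0.6641. comfrey flowers: 1.21 > 0.6641 → include.
Optimal diet: clover heads, bramble flowers, comfrey flowers — 3 of 3 types.

3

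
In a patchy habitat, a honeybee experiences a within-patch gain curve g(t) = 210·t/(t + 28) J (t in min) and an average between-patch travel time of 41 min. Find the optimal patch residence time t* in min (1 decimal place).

33.9 min

Maximise g(t)/(T+t): set derivative to zero → g'(t)(T+t) = g(t).
g'(t) = 210·28/(t + 28)². Setting 210·28/(t+28)² = 210t/[(t+28)(41+t)] gives 28(41+t) = t(t+28), so t² = 28×41 = 1148.
t* = √1148 = 33.88 min.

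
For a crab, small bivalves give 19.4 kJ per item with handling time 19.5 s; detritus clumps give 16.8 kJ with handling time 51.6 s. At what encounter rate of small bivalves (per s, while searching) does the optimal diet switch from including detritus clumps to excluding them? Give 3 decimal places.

0.025 per s

At the threshold, the rate on small bivalves alone equals the profitability of detritus clumps: λ·19.4/(1 + λ·19.5) = 16.8/51.6 = 0.3256.
Rearranging, λ(19.4 − 0.3256×19.5) = 0.3256, so λ = 0.3256/13.05 = 0.02495 per s.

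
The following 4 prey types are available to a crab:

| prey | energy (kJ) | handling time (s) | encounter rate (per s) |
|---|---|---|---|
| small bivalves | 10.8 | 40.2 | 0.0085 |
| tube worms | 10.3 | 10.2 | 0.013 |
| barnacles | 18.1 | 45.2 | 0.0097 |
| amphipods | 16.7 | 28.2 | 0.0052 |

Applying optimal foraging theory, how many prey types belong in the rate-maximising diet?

Profitabilities (E/h, kJ/s): tube worms 1.01, amphipods 0.592, barnacles 0.4, small bivalves 0.269. Add prey in this order while the next type's profitability exceeds the intake rate on those already taken.
Rate on top 1: 0.1182. amphipods: 0.592 > 0.1182 → include.
Rate on top 2: 0.1726. barnacles: 0.4 > 0.1726 → include.
Rate on top 3: 0.2307. small bivalves: 0.269 > 0.2307 → include.
Optimal diet: tube worms, amphipods, barnacles, small bivalves — 4 of 4 types.

4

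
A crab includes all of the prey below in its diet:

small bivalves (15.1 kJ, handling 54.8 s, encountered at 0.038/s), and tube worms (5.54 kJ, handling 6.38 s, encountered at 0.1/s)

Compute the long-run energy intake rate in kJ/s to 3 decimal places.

0.303 kJ/s

Energy encountered per unit search time: 0.038×15.1 + 0.1×5.54 = 1.128 kJ/s.
Handling time per unit search time: 0.038×54.8 + 0.1×6.38 = 2.72.
Rate = 1.128/(1 + 2.72) = 0.3031 kJ/s.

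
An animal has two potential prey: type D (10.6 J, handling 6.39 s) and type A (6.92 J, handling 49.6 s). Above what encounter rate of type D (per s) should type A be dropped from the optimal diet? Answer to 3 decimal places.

0.014 per s

Drop type A once their profitability E₂/h₂ falls below the rate achievable on type D alone: E₂/h₂ = λE₁/(1 + λh₁).
Solve for λ: λE₁h₂ = E₂(1 + λh₁) → λ(E₁h₂ − E₂h₁) = E₂ → λ = E₂/(E₁h₂ − E₂h₁).
λ = 6.92/(10.6×49.6 − 6.92×6.39) = 6.92/481.5 = 0.01437 per s.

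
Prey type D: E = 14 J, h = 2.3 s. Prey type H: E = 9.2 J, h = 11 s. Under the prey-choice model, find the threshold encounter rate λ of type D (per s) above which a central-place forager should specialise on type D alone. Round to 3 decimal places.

The zero-one rule: include type H iff E₂/h₂ > λE₁/(1+λh₁). Equality gives the switch point.
λE₁h₂ = E₂ + λE₂h₁ ⇒ λ = E₂/(E₁h₂ − E₂h₁) = 9.2/(154 − 21.16) = 0.06926 per s.

0.069 per s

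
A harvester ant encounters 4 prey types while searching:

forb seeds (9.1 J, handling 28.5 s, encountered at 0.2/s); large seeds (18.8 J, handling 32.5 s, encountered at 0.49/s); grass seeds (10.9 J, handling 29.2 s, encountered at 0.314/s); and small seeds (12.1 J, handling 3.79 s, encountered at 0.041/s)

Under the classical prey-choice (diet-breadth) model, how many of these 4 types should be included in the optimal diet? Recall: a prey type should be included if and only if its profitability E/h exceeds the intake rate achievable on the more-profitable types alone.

E/h in descending order: small seeds 3.19, large seeds 0.578, grass seeds 0.373, forb seeds 0.319 J/s. The optimal diet is the largest prefix of this list for which every included type satisfies E_i/h_i > R on the types above it.
Rate on top 1: 0.4294. large seeds: 0.578 > 0.4294 → include.
Rate on top 2: 0.5684. grass seeds: 0.373 < 0.5684 → exclude; stop.
Optimal diet: small seeds, large seeds — 2 of 4 types.

2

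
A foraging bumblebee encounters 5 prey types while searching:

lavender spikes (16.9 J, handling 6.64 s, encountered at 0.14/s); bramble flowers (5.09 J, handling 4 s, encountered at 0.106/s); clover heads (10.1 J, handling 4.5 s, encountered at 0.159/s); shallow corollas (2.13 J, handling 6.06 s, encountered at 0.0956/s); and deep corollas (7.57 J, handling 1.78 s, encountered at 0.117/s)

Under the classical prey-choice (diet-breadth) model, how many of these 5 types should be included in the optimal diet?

Profitabilities (E/h, J/s): deep corollas 4.25, lavender spikes 2.55, clover heads 2.24, bramble flowers 1.27, shallow corollas 0.351. Add prey in this order while the next type's profitability exceeds the intake rate on those already taken.
Rate on top 1: 0.733. lavender spikes: 2.55 > 0.733 → include.
Rate on top 2: 1.521. clover heads: 2.24 > 1.521 → include.
Rate on top 3: 1.702. bramble flowers: 1.27 < 1.702 → exclude; stop.
Optimal diet: deep corollas, lavender spikes, clover heads — 3 of 5 types.

3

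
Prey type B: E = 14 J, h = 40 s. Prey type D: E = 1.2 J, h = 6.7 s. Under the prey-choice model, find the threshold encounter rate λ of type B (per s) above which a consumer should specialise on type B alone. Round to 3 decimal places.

0.026 per s

Drop type D once their profitability E₂/h₂ falls below the rate achievable on type B alone: E₂/h₂ = λE₁/(1 + λh₁).
Solve for λ: λE₁h₂ = E₂(1 + λh₁) → λ(E₁h₂ − E₂h₁) = E₂ → λ = E₂/(E₁h₂ − E₂h₁).
λ = 1.2/(14×6.7 − 1.2×40) = 1.2/45.8 = 0.0262 per s.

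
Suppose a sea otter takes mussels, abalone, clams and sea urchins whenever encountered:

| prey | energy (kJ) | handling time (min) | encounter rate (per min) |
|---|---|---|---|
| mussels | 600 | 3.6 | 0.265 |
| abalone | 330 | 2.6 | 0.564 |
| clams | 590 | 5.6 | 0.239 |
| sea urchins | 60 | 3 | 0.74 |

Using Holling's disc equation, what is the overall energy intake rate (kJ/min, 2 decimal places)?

76.02 kJ/min

R = (0.265×600 + 0.564×330 + 0.239×590 + 0.74×60) / (1 + 0.265×3.6 + 0.564×2.6 + 0.239×5.6 + 0.74×3) = 530.5/6.979 = 76.02 kJ/min.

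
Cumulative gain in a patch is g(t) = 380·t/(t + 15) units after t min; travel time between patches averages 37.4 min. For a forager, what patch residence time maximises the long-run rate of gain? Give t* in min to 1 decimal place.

23.7 min

By the marginal value theorem, leave when the instantaneous gain rate g'(t) equals the habitat-wide average g(t)/(T + t).
g'(t) = 380·15/(t + 15)². Setting 380·15/(t+15)² = 380t/[(t+15)(37.4+t)] gives 15(37.4+t) = t(t+15), so t² = 15×37.4 = 561.
t* = √561 = 23.69 min.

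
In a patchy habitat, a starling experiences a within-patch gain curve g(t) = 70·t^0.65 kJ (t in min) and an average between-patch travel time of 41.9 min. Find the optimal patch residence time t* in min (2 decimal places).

Optimal t* satisfies g'(t*) = g(t*)/(T + t*).
g'(t) = 0.65·70·t^-0.35. Setting 0.65·70·t^-0.35 = 70·t^0.65/(41.9+t) gives 0.65(41.9+t) = t, so 0.35·t = 0.65×41.9.
t* = 0.65×41.9/0.35 = 77.81 min.

77.81 min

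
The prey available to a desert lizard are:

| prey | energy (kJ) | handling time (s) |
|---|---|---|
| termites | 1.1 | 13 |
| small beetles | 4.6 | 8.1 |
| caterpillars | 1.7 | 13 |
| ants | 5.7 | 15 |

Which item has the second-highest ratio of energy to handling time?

In descending order of E/h:
small beetles: 4.6/8.1 = 0.568 kJ/s
ants: 5.7/15 = 0.38 kJ/s
caterpillars: 1.7/13 = 0.131 kJ/s
termites: 1.1/13 = 0.0846 kJ/s

ants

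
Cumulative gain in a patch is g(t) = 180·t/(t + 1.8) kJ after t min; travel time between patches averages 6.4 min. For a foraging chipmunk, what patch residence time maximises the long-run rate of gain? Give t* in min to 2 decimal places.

3.39 min

By the marginal value theorem, leave when the instantaneous gain rate g'(t) equals the habitat-wide average g(t)/(T + t).
g'(t) = 180·1.8/(t + 1.8)². Setting 180·1.8/(t+1.8)² = 180t/[(t+1.8)(6.4+t)] gives 1.8(6.4+t) = t(t+1.8), so t² = 1.8×6.4 = 11.52.
t* = √11.52 = 3.394 min.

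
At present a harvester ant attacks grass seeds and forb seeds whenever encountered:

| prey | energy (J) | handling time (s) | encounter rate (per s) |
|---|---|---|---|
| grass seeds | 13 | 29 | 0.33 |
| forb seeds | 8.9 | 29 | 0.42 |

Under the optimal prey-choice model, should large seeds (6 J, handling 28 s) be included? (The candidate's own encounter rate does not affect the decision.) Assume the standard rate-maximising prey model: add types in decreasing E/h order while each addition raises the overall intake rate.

Current rate: (0.33×13 + 0.42×8.9)/(1 + 0.33×29 + 0.42×29) = 0.3529 J/s.
large seeds: E/h = 6/28 = 0.2143 J/s.
Since 0.2143 < R, time spent handling large seeds is better spent searching.

No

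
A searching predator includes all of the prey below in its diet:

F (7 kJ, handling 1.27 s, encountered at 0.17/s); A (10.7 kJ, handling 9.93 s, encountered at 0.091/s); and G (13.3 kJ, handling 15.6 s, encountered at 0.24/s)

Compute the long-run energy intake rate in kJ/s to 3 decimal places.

R = (0.17×7 + 0.091×10.7 + 0.24×13.3) / (1 + 0.17×1.27 + 0.091×9.93 + 0.24×15.6) = 5.356/5.864 = 0.9134 kJ/s.

0.913 kJ/s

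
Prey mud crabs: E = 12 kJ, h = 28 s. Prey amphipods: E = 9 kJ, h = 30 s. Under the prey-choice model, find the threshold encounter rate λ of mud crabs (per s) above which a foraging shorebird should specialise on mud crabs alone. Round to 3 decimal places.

At the threshold, the rate on mud crabs alone equals the profitability of amphipods: λ·12/(1 + λ·28) = 9/30 = 0.3.
Rearranging, λ(12 − 0.3×28) = 0.3, so λ = 0.3/3.6 = 0.08333 per s.

0.083 per s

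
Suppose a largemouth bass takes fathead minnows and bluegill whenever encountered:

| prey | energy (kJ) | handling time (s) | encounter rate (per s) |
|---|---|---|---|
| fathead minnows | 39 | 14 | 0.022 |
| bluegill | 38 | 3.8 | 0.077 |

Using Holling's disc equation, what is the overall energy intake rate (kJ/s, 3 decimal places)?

2.364 kJ/s

Energy encountered per unit search time: 0.022×39 + 0.077×38 = 3.784 kJ/s.
Handling time per unit search time: 0.022×14 + 0.077×3.8 = 0.6006.
Rate = 3.784/(1 + 0.6006) = 2.364 kJ/s.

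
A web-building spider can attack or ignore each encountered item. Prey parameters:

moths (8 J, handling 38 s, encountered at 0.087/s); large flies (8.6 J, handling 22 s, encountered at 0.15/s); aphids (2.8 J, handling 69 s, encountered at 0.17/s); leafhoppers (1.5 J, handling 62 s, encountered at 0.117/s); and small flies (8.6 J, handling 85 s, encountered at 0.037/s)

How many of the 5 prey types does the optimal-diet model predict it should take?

1

E/h in descending order: large flies 0.391, moths 0.211, small flies 0.101, aphids 0.0406, leafhoppers 0.0242 J/s. The optimal diet is the largest prefix of this list for which every included type satisfies E_i/h_i > R on the types above it.
Rate on top 1: 0.3. moths: 0.211 < 0.3 → exclude; stop.
Optimal diet: large flies — 1 of 5 types.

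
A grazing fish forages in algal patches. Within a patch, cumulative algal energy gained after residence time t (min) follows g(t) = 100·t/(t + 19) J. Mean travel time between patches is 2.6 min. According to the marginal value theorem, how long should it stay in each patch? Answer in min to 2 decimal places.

7.03 min

Maximise g(t)/(T+t): set derivative to zero → g'(t)(T+t) = g(t).
g'(t) = 100·19/(t + 19)². Setting 100·19/(t+19)² = 100t/[(t+19)(2.6+t)] gives 19(2.6+t) = t(t+19), so t² = 19×2.6 = 49.4.
t* = √49.4 = 7.029 min.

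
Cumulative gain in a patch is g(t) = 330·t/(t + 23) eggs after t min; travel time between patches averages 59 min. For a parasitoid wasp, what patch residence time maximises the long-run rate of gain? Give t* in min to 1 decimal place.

36.8 min

By the marginal value theorem, leave when the instantaneous gain rate g'(t) equals the habitat-wide average g(t)/(T + t).
g'(t) = 330·23/(t + 23)². Setting 330·23/(t+23)² = 330t/[(t+23)(59+t)] gives 23(59+t) = t(t+23), so t² = 23×59 = 1357.
t* = √1357 = 36.84 min.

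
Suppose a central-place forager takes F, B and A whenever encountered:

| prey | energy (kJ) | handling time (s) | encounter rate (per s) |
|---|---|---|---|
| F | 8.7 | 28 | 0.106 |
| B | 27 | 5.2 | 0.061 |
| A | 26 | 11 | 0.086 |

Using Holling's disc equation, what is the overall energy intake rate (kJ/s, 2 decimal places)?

0.92 kJ/s

R = (0.106×8.7 + 0.061×27 + 0.086×26) / (1 + 0.106×28 + 0.061×5.2 + 0.086×11) = 4.805/5.231 = 0.9186 kJ/s.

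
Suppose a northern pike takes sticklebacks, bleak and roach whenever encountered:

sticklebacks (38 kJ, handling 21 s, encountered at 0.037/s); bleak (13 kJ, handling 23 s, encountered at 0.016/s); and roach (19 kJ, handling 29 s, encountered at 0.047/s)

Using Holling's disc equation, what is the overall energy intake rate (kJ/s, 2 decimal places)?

R = (0.037×38 + 0.016×13 + 0.047×19) / (1 + 0.037×21 + 0.016×23 + 0.047×29) = 2.507/3.508 = 0.7147 kJ/s.

0.71 kJ/s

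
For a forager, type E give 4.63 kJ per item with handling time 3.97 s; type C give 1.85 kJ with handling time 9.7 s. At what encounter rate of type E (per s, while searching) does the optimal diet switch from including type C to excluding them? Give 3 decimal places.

At the threshold, the rate on type E alone equals the profitability of type C: λ·4.63/(1 + λ·3.97) = 1.85/9.7 = 0.1907.
Rearranging, λ(4.63 − 0.1907×3.97) = 0.1907, so λ = 0.1907/3.873 = 0.04925 per s.

0.049 per s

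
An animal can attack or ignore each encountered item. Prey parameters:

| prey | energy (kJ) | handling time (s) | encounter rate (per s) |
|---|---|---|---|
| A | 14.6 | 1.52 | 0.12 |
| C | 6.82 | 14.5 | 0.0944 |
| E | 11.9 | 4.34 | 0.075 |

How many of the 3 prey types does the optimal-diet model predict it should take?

Profitabilities (E/h, kJ/s): A 9.61, E 2.74, C 0.47. Add prey in this order while the next type's profitability exceeds the intake rate on those already taken.
Rate on top 1: 1.482. E: 2.74 > 1.482 → include.
Rate on top 2: 1.754. C: 0.47 < 1.754 → exclude; stop.
Optimal diet: A, E — 2 of 3 types.

2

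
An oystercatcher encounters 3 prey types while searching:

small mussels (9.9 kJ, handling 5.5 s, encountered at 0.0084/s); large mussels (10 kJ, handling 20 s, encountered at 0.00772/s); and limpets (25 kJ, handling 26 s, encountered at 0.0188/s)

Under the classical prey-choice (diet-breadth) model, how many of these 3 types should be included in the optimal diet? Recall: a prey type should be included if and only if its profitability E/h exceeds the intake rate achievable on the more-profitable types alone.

Rank by E/h (kJ/s): small mussels 1.8, limpets 0.962, large mussels 0.5. Include each in turn until the next type's E/h falls below the running intake rate.
Rate on top 1: 0.07949. limpets: 0.962 > 0.07949 → include.
Rate on top 2: 0.3604. large mussels: 0.5 > 0.3604 → include.
Optimal diet: small mussels, limpets, large mussels — 3 of 3 types.

3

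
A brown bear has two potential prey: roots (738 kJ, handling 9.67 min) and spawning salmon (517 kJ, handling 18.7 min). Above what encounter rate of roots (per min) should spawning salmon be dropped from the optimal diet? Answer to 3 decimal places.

The zero-one rule: include spawning salmon iff E₂/h₂ > λE₁/(1+λh₁). Equality gives the switch point.
λE₁h₂ = E₂ + λE₂h₁ ⇒ λ = E₂/(E₁h₂ − E₂h₁) = 517/(1.38e+04 − 4999) = 0.05874 per min.

0.059 per min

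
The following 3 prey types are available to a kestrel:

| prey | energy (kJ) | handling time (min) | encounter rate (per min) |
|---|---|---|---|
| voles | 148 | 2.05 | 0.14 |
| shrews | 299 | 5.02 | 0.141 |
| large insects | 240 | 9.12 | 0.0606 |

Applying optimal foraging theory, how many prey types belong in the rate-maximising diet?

E/h in descending order: voles 72.2, shrews 59.6, large insects 26.3 kJ/min. The optimal diet is the largest prefix of this list for which every included type satisfies E_i/h_i > R on the types above it.
Rate on top 1: 16.1. shrews: 59.6 > 16.1 → include.
Rate on top 2: 31.52. large insects: 26.3 < 31.52 → exclude; stop.
Optimal diet: voles, shrews — 2 of 3 types.

2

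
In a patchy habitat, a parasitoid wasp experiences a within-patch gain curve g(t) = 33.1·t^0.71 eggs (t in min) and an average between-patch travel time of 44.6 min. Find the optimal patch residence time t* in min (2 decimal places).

Optimal t* satisfies g'(t*) = g(t*)/(T + t*).
g'(t) = 0.71·33.1·t^-0.29. Setting 0.71·33.1·t^-0.29 = 33.1·t^0.71/(44.6+t) gives 0.71(44.6+t) = t, so 0.29·t = 0.71×44.6.
t* = 0.71×44.6/0.29 = 109.2 min.

109.19 min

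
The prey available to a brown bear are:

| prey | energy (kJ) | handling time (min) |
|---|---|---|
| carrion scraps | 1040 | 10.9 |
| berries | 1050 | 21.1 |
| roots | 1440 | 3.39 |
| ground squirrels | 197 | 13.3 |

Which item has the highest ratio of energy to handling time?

roots

Profitability E/h (kJ/min): carrion scraps = 1040/10.9 = 95.4, berries = 1050/21.1 = 49.8, roots = 1440/3.39 = 425, ground squirrels = 197/13.3 = 14.8.
Ranked: roots > carrion scraps > berries > ground squirrels.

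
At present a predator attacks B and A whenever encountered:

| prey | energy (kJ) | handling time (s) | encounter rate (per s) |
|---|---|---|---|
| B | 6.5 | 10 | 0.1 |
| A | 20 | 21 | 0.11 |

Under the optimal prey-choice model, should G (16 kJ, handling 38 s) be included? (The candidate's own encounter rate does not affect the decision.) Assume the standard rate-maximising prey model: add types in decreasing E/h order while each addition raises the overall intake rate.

No

On B and A alone, R = ΣλE/(1+Σλh) = 2.85/4.31 = 0.6613 kJ/s.
G: E/h = 16/38 = 0.4211 kJ/s.
0.4211 < 0.6613, so adding G would lower the average — exclude it.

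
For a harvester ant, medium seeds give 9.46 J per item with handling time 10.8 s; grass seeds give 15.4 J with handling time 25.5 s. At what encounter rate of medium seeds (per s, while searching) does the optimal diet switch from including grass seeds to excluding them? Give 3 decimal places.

0.206 per s

Drop grass seeds once their profitability E₂/h₂ falls below the rate achievable on medium seeds alone: E₂/h₂ = λE₁/(1 + λh₁).
Solve for λ: λE₁h₂ = E₂(1 + λh₁) → λ(E₁h₂ − E₂h₁) = E₂ → λ = E₂/(E₁h₂ − E₂h₁).
λ = 15.4/(9.46×25.5 − 15.4×10.8) = 15.4/74.91 = 0.2056 per s.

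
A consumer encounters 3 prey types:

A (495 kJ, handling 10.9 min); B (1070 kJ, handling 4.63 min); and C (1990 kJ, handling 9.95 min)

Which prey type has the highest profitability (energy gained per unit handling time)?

In descending order of E/h:
B: 1070/4.63 = 231 kJ/min
C: 1990/9.95 = 200 kJ/min
A: 495/10.9 = 45.4 kJ/min

B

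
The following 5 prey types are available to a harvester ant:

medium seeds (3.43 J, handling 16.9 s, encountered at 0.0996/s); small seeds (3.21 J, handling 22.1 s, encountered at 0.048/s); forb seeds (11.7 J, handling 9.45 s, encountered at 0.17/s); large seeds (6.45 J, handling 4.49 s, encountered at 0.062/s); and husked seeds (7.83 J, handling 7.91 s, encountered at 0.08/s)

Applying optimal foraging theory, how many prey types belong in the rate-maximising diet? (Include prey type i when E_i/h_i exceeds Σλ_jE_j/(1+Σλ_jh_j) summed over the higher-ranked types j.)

Rank by E/h (J/s): large seeds 1.44, forb seeds 1.24, husked seeds 0.99, medium seeds 0.203, small seeds 0.145. Include each in turn until the next type's E/h falls below the running intake rate.
Rate on top 1: 0.3128. forb seeds: 1.24 > 0.3128 → include.
Rate on top 2: 0.8281. husked seeds: 0.99 > 0.8281 → include.
Rate on top 3: 0.8572. medium seeds: 0.203 < 0.8572 → exclude; stop.
Optimal diet: large seeds, forb seeds, husked seeds — 3 of 5 types.

3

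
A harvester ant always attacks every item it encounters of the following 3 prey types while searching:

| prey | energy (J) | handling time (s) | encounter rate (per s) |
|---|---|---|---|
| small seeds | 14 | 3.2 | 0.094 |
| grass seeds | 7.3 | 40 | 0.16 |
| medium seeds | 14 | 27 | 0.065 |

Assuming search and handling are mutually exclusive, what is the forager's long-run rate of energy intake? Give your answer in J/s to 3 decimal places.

0.359 J/s

Energy encountered per unit search time: 0.094×14 + 0.16×7.3 + 0.065×14 = 3.394 J/s.
Handling time per unit search time: 0.094×3.2 + 0.16×40 + 0.065×27 = 8.456.
Rate = 3.394/(1 + 8.456) = 0.3589 J/s.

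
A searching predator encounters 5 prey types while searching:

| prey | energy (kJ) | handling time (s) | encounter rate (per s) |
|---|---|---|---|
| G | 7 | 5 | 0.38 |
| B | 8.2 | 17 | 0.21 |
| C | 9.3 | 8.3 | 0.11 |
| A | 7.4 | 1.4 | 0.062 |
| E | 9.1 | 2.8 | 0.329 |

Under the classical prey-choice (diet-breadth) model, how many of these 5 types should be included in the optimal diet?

Rank by E/h (kJ/s): A 5.29, E 3.25, G 1.4, C 1.12, B 0.482. Include each in turn until the next type's E/h falls below the running intake rate.
Rate on top 1: 0.4222. E: 3.25 > 0.4222 → include.
Rate on top 2: 1.719. G: 1.4 < 1.719 → exclude; stop.
Optimal diet: A, E — 2 of 5 types.

2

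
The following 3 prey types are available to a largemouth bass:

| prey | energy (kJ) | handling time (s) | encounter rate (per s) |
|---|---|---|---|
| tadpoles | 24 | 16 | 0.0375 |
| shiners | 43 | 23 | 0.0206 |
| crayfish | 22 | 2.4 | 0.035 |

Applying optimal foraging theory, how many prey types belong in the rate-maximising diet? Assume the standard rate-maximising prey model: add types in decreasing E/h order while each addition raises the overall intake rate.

E/h in descending order: crayfish 9.17, shiners 1.87, tadpoles 1.5 kJ/s. The optimal diet is the largest prefix of this list for which every included type satisfies E_i/h_i > R on the types above it.
Rate on top 1: 0.7103. shiners: 1.87 > 0.7103 → include.
Rate on top 2: 1.063. tadpoles: 1.5 > 1.063 → include.
Optimal diet: crayfish, shiners, tadpoles — 3 of 3 types.

3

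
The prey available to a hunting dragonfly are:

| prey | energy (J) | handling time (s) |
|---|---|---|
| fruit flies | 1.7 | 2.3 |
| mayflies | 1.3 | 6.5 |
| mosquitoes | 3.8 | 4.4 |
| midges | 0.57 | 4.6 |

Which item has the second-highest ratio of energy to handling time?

fruit flies

In descending order of E/h:
mosquitoes: 3.8/4.4 = 0.864 J/s
fruit flies: 1.7/2.3 = 0.739 J/s
mayflies: 1.3/6.5 = 0.2 J/s
midges: 0.57/4.6 = 0.124 J/s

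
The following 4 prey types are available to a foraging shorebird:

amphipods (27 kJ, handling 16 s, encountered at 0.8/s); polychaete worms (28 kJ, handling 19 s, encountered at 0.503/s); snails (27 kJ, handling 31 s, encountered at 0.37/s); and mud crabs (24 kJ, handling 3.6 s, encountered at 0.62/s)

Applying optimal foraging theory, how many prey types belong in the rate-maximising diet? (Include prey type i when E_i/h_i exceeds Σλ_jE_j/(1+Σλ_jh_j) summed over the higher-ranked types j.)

Profitabilities (E/h, kJ/s): mud crabs 6.67, amphipods 1.69, polychaete worms 1.47, snails 0.871. Add prey in this order while the next type's profitability exceeds the intake rate on those already taken.
Rate on top 1: 4.604. amphipods: 1.69 < 4.604 → exclude; stop.
Optimal diet: mud crabs — 1 of 4 types.

1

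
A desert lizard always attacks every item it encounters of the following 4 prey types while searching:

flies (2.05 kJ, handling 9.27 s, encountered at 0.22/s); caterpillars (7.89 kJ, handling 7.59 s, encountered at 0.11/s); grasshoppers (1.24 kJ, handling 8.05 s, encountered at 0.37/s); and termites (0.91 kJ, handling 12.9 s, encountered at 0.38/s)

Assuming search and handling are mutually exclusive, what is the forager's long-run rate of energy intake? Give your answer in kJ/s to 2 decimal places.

R = (0.22×2.05 + 0.11×7.89 + 0.37×1.24 + 0.38×0.91) / (1 + 0.22×9.27 + 0.11×7.59 + 0.37×8.05 + 0.38×12.9) = 2.123/11.75 = 0.1806 kJ/s.

0.18 kJ/s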